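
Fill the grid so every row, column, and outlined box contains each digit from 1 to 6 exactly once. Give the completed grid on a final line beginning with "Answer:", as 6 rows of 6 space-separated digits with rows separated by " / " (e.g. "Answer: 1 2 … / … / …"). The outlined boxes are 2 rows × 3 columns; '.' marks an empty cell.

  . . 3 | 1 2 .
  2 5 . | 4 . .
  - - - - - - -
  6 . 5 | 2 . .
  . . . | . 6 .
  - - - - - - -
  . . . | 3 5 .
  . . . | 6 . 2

Step 1. [r2c3∈{1,6}] r2c3 is the only open cell in row 2 admitting 1. So r2c3=1.
Step 2. [r6c3∈{4}] r6c3 has the single candidate 4, so r6c3=4.
Step 3. [r3c5∈{1,3,4}] across col 5, 4 lands solely at r3c5, so r3c5=4.
Step 4. [r5c1∈{1}] nothing but 1 survives at r5c1 ⇒ r5c1=1.
Step 5. [r6c2∈{3}] r6c2 has the single candidate 3, so r6c2=3.
Step 6. [r3c6∈{1,3}] in row 3, 3 fits only at r3c6 ⇒ r3c6=3.
Step 7. [r1c2∈{4,6}] 6 has one home in box 1: r1c2. So r1c2=6.
Step 8. [r4c2∈{1,2,4}] in col 2, 4 fits only at r4c2. So r4c2=4.
Step 9. [r1c6∈{5}] only 5 remains possible at r1c6. So r1c6=5.
Step 10. [r5c2∈{2}] r5c2's peers cover all but 2, so r5c2=2.
Step 11. [r4c6∈{1}] r4c6 is down to just 1 ⇒ r4c6=1.
Step 12. [r2c6∈{6}] only 6 remains possible at r2c6, so r2c6=6.
Step 13. [r1c1∈{4}] nothing but 4 survives at r1c1, so r1c1=4.
Step 14. [r6c1∈{5}] only 5 remains possible at r6c1, so r6c1=5.
Step 15. [r3c2∈{1}] r3c2 is down to just 1. So r3c2=1.
Step 16. [r5c6∈{4}] r5c6 has the single candidate 4. So r5c6=4.
Step 17. [r2c5∈{3}] r2c5 is down to just 3, so r2c5=3.
Step 18. [r4c4∈{5}] r4c4's peers cover all but 5, so r4c4=5.
Step 19. [r4c1∈{3}] nothing but 3 survives at r4c1. So r4c1=3.
Step 20. [r6c5∈{1}] r6c5 has the single candidate 1. So r6c5=1.
Step 21. [r4c3∈{2}] r4c3 is down to just 2. So r4c3=2.
Step 22. [r5c3∈{6}] r5c3 has the single candidate 6. So r5c3=6.

Answer: 4 6 3 1 2 5 / 2 5 1 4 3 6 / 6 1 5 2 4 3 / 3 4 2 5 6 1 / 1 2 6 3 5 4 / 5 3 4 6 1 2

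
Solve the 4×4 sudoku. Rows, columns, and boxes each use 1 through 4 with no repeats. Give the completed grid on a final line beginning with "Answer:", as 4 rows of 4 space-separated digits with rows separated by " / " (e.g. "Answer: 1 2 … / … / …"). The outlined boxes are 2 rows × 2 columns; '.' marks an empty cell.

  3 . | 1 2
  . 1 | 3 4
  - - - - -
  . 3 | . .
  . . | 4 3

Step 1. [r2c1∈{2}] only 2 remains possible at r2c1. So r2c1=2.
Step 2. [r3c4∈{1}] nothing but 1 survives at r3c4 ⇒ r3c4=1.
Step 3. [r4c1∈{1}] r4c1's peers cover all but 1, so r4c1=1.
Step 4. [r4c2∈{2}] only 2 remains possible at r4c2 ⇒ r4c2=2.
Step 5. [r3c1∈{4}] r3c1 has the single candidate 4 ⇒ r3c1=4.
Step 6. [r1c2∈{4}] r1c2 has the single candidate 4 ⇒ r1c2=4.
Step 7. [r3c3∈{2}] nothing but 2 survives at r3c3 ⇒ r3c3=2.

Answer: 3 4 1 2 / 2 1 3 4 / 4 3 2 1 / 1 2 4 3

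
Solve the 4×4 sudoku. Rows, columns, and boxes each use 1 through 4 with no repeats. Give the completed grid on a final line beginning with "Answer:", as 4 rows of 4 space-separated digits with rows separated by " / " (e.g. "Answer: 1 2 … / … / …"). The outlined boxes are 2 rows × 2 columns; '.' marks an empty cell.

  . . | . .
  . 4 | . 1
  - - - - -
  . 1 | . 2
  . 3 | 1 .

Step 1. [r1c4∈{3,4}] in col 4, 3 fits only at r1c4. So r1c4=3.
Step 2. [r4c1∈{2,4}] r4c1 is the only open cell in row 4 admitting 2. So r4c1=2.
Step 3. [r1c3∈{2,4}] r1c3 is the only open cell in row 1 admitting 4, so r1c3=4.
Step 4. [r3c1∈{4}] only 4 remains possible at r3c1. So r3c1=4.
Step 5. [r4c4∈{4}] r4c4 is down to just 4, so r4c4=4.
Step 6. [r3c3∈{3}] only 3 remains possible at r3c3. So r3c3=3.
Step 7. [r1c1∈{1}] nothing but 1 survives at r1c1, so r1c1=1.
Step 8. [r2c1∈{3}] r2c1 is down to just 3. So r2c1=3.
Step 9. [r2c3∈{2}] r2c3's peers cover all but 2 ⇒ r2c3=2.
Step 10. [r1c2∈{2}] r1c2 has the single candidate 2 ⇒ r1c2=2.

Answer: 1 2 4 3 / 3 4 2 1 / 4 1 3 2 / 2 3 1 4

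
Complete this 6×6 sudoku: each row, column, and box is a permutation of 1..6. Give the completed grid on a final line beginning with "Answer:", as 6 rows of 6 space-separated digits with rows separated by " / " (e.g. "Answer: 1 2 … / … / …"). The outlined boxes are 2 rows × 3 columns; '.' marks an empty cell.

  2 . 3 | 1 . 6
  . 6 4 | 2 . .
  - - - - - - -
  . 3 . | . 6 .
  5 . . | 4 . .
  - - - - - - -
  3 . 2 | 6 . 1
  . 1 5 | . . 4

Step 1. [r4c5∈{1,2,3}] 1 has one home in col 5: r4c5 ⇒ r4c5=1.
Step 2. [r4c6∈{2,3}] row 4 places 3 nowhere but r4c6. So r4c6=3.
Step 3. [r2c6∈{5}] r2c6 has the single candidate 5. So r2c6=5.
Step 4. [r2c5∈{3}] r2c5 has the single candidate 3 ⇒ r2c5=3.
Step 5. [r2c1∈{1}] r2c1 is down to just 1. So r2c1=1.
Step 6. [r5c5∈{5}] r5c5 is down to just 5. So r5c5=5.
Step 7. [r6c1∈{6}] r6c1 has the single candidate 6 ⇒ r6c1=6.
Step 8. [r6c5∈{2}] r6c5's peers cover all but 2, so r6c5=2.
Step 9. [r4c2∈{2}] r4c2 has the single candidate 2, so r4c2=2.
Step 10. [r3c3∈{1}] r3c3's peers cover all but 1. So r3c3=1.
Step 11. [r3c1∈{4}] only 4 remains possible at r3c1, so r3c1=4.
Step 12. [r6c4∈{3}] r6c4 has the single candidate 3, so r6c4=3.
Step 13. [r3c4∈{5}] only 5 remains possible at r3c4. So r3c4=5.
Step 14. [r4c3∈{6}] nothing but 6 survives at r4c3, so r4c3=6.
Step 15. [r3c6∈{2}] r3c6 has the single candidate 2, so r3c6=2.
Step 16. [r1c2∈{5}] r1c2 has the single candidate 5. So r1c2=5.
Step 17. [r1c5∈{4}] nothing but 4 survives at r1c5. So r1c5=4.
Step 18. [r5c2∈{4}] r5c2 is down to just 4, so r5c2=4.

Answer: 2 5 3 1 4 6 / 1 6 4 2 3 5 / 4 3 1 5 6 2 / 5 2 6 4 1 3 / 3 4 2 6 5 1 / 6 1 5 3 2 4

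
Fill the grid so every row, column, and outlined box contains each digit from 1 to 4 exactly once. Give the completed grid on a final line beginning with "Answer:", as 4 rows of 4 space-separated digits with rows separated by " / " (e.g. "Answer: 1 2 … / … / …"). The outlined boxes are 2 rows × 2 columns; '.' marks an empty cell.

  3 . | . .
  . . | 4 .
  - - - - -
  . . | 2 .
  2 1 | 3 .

Step 1. [r3c4∈{1,4}] 1 has one home in row 3: r3c4. So r3c4=1.
Step 2. [r2c2∈{2}] r2c2 is down to just 2. So r2c2=2.
Step 3. [r1c2∈{4}] r1c2's peers cover all but 4 ⇒ r1c2=4.
Step 4. [r1c4∈{2}] r1c4 has the single candidate 2. So r1c4=2.
Step 5. [r2c1∈{1}] only 1 remains possible at r2c1 ⇒ r2c1=1.
Step 6. [r3c1∈{4}] r3c1's peers cover all but 4. So r3c1=4.
Step 7. [r4c4∈{4}] nothing but 4 survives at r4c4, so r4c4=4.
Step 8. [r1c3∈{1}] r1c3 is down to just 1, so r1c3=1.
Step 9. [r2c4∈{3}] r2c4's peers cover all but 3. So r2c4=3.
Step 10. [r3c2∈{3}] only 3 remains possible at r3c2, so r3c2=3.

Answer: 3 4 1 2 / 1 2 4 3 / 4 3 2 1 / 2 1 3 4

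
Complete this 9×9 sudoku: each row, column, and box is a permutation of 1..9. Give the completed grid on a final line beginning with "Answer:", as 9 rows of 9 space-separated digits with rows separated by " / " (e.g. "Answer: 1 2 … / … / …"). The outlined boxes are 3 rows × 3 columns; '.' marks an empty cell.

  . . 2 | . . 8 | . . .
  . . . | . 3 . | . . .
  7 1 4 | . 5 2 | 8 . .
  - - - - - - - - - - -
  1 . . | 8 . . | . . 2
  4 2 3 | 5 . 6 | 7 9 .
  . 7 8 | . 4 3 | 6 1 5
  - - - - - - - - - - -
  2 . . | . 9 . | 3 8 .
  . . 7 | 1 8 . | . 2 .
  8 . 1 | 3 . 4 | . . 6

Step 1. [r1c5∈{1,6,7}] 6 has one home in col 5: r1c5 ⇒ r1c5=6.
Step 2. [r6c1∈{9}] r6c1's peers cover all but 9 ⇒ r6c1=9.
Step 3. [r2c3∈{5,6,9}] col 3 places 9 nowhere but r2c3, so r2c3=9.
Step 4. [r4c7∈{4}] r4c7's peers cover all but 4 ⇒ r4c7=4.
Step 5. [r7c9∈{1,4,7}] row 7 places 1 nowhere but r7c9, so r7c9=1.
Step 6. [r8c6∈{5}] r8c6 has the single candidate 5 ⇒ r8c6=5.
Step 7. [r7c6∈{7}] r7c6's peers cover all but 7 ⇒ r7c6=7.
Step 8. [r8c7∈{9}] nothing but 9 survives at r8c7, so r8c7=9.
Step 9. [r9c7∈{5}] r9c7's peers cover all but 5. So r9c7=5.
Step 10. [r8c9∈{4}] r8c9's peers cover all but 4 ⇒ r8c9=4.
Step 11. [r2c9∈{7}] r2c9 is down to just 7. So r2c9=7.
Step 12. [r2c4∈{4}] r2c4 is down to just 4 ⇒ r2c4=4.
Step 13. [r3c4∈{9}] r3c4's peers cover all but 9. So r3c4=9.
Step 14. [r3c9∈{3}] r3c9's peers cover all but 3, so r3c9=3.
Step 15. [r2c2∈{5,6,8}] row 2 places 8 nowhere but r2c2 ⇒ r2c2=8.
Step 16. [r2c1∈{5,6}] box 1 places 6 nowhere but r2c1. So r2c1=6.
Step 17. [r8c2∈{3,6}] 6 has one home in row 8: r8c2, so r8c2=6.
Step 18. [r4c2∈{5}] r4c2 has the single candidate 5, so r4c2=5.
Step 19. [r1c1∈{3,5}] 5 has one home in col 1: r1c1. So r1c1=5.
Step 20. [r2c7∈{1,2}] in row 2, 2 fits only at r2c7 ⇒ r2c7=2.
Step 21. [r1c9∈{9}] r1c9 is down to just 9, so r1c9=9.
Step 22. [r7c4∈{6}] r7c4 has the single candidate 6, so r7c4=6.
Step 23. [r1c7∈{1}] r1c7's peers cover all but 1. So r1c7=1.
Step 24. [r1c4∈{7}] r1c4 is down to just 7, so r1c4=7.
Step 25. [r7c2∈{4}] r7c2 is down to just 4 ⇒ r7c2=4.
Step 26. [r7c3∈{5}] only 5 remains possible at r7c3 ⇒ r7c3=5.
Step 27. [r1c8∈{4}] nothing but 4 survives at r1c8, so r1c8=4.
Step 28. [r1c2∈{3}] r1c2 has the single candidate 3. So r1c2=3.
Step 29. [r9c8∈{7}] nothing but 7 survives at r9c8 ⇒ r9c8=7.
Step 30. [r4c6∈{9}] r4c6 has the single candidate 9 ⇒ r4c6=9.
Step 31. [r4c5∈{7}] nothing but 7 survives at r4c5. So r4c5=7.
Step 32. [r4c3∈{6}] r4c3 is down to just 6. So r4c3=6.
Step 33. [r5c5∈{1}] r5c5's peers cover all but 1, so r5c5=1.
Step 34. [r6c4∈{2}] r6c4 has the single candidate 2 ⇒ r6c4=2.
Step 35. [r9c2∈{9}] r9c2 is down to just 9. So r9c2=9.
Step 36. [r2c6∈{1}] r2c6's peers cover all but 1 ⇒ r2c6=1.
Step 37. [r2c8∈{5}] r2c8 is down to just 5, so r2c8=5.
Step 38. [r4c8∈{3}] r4c8 is down to just 3, so r4c8=3.
Step 39. [r8c1∈{3}] r8c1 has the single candidate 3. So r8c1=3.
Step 40. [r3c8∈{6}] nothing but 6 survives at r3c8, so r3c8=6.
Step 41. [r5c9∈{8}] only 8 remains possible at r5c9. So r5c9=8.
Step 42. [r9c5∈{2}] nothing but 2 survives at r9c5. So r9c5=2.

Answer: 5 3 2 7 6 8 1 4 9 / 6 8 9 4 3 1 2 5 7 / 7 1 4 9 5 2 8 6 3 / 1 5 6 8 7 9 4 3 2 / 4 2 3 5 1 6 7 9 8 / 9 7 8 2 4 3 6 1 5 / 2 4 5 6 9 7 3 8 1 / 3 6 7 1 8 5 9 2 4 / 8 9 1 3 2 4 5 7 6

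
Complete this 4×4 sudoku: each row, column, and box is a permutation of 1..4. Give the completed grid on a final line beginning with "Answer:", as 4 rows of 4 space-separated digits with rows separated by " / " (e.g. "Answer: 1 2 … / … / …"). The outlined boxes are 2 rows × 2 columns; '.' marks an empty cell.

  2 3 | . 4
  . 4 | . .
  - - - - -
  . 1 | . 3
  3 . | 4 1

Step 1. [r2c3∈{1,2,3}] 3 has one home in row 2: r2c3. So r2c3=3.
Step 2. [r2c4∈{2}] r2c4 has the single candidate 2 ⇒ r2c4=2.
Step 3. [r4c2∈{2}] r4c2's peers cover all but 2 ⇒ r4c2=2.
Step 4. [r3c3∈{2}] only 2 remains possible at r3c3, so r3c3=2.
Step 5. [r2c1∈{1}] nothing but 1 survives at r2c1 ⇒ r2c1=1.
Step 6. [r3c1∈{4}] r3c1's peers cover all but 4, so r3c1=4.
Step 7. [r1c3∈{1}] only 1 remains possible at r1c3. So r1c3=1.

Answer: 2 3 1 4 / 1 4 3 2 / 4 1 2 3 / 3 2 4 1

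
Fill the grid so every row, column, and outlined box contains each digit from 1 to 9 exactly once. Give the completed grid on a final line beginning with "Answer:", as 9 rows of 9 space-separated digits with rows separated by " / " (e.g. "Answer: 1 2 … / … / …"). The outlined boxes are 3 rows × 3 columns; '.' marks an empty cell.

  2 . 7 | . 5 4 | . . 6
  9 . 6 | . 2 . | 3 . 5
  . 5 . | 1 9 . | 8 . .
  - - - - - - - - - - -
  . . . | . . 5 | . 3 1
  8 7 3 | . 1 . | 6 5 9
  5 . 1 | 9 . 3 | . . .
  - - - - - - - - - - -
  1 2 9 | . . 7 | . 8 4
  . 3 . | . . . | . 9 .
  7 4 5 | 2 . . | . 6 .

Step 1. [r2c6∈{8}] nothing but 8 survives at r2c6. So r2c6=8.
Step 2. [r9c5∈{3,8}] 8 has one home in row 9: r9c5, so r9c5=8.
Step 3. [r2c8∈{1,4,7}] in row 2, 4 fits only at r2c8. So r2c8=4.
Step 4. [r5c4∈{4}] r5c4's peers cover all but 4, so r5c4=4.
Step 5. [r8c1∈{6}] r8c1 has the single candidate 6, so r8c1=6.
Step 6. [r6c7∈{2,4,7}] 4 has one home in row 6: r6c7, so r6c7=4.
Step 7. [r9c7∈{1}] r9c7 is down to just 1. So r9c7=1.
Step 8. [r4c4∈{6,7,8}] 8 has one home in row 4: r4c4, so r4c4=8.
Step 9. [r7c4∈{3,5,6}] across col 4, 6 lands solely at r7c4 ⇒ r7c4=6.
Step 10. [r6c2∈{6}] r6c2 is down to just 6 ⇒ r6c2=6.
Step 11. [r6c5∈{7}] only 7 remains possible at r6c5 ⇒ r6c5=7.
Step 12. [r6c8∈{2}] r6c8's peers cover all but 2 ⇒ r6c8=2.
Step 13. [r8c7∈{2,5,7}] col 7 places 2 nowhere but r8c7. So r8c7=2.
Step 14. [r3c3∈{4}] only 4 remains possible at r3c3. So r3c3=4.
Step 15. [r2c2∈{1}] r2c2 is down to just 1. So r2c2=1.
Step 16. [r8c9∈{7}] r8c9's peers cover all but 7 ⇒ r8c9=7.
Step 17. [r8c4∈{5}] nothing but 5 survives at r8c4 ⇒ r8c4=5.
Step 18. [r3c8∈{7}] r3c8 is down to just 7, so r3c8=7.
Step 19. [r6c9∈{8}] only 8 remains possible at r6c9. So r6c9=8.
Step 20. [r4c5∈{6}] nothing but 6 survives at r4c5, so r4c5=6.
Step 21. [r7c5∈{3}] only 3 remains possible at r7c5. So r7c5=3.
Step 22. [r9c6∈{9}] r9c6 is down to just 9 ⇒ r9c6=9.
Step 23. [r8c3∈{8}] r8c3's peers cover all but 8 ⇒ r8c3=8.
Step 24. [r4c7∈{7}] nothing but 7 survives at r4c7 ⇒ r4c7=7.
Step 25. [r8c5∈{4}] only 4 remains possible at r8c5, so r8c5=4.
Step 26. [r5c6∈{2}] r5c6's peers cover all but 2, so r5c6=2.
Step 27. [r3c9∈{2}] r3c9's peers cover all but 2. So r3c9=2.
Step 28. [r1c4∈{3}] nothing but 3 survives at r1c4, so r1c4=3.
Step 29. [r1c2∈{8}] r1c2 is down to just 8 ⇒ r1c2=8.
Step 30. [r9c9∈{3}] r9c9 is down to just 3, so r9c9=3.
Step 31. [r4c2∈{9}] r4c2 has the single candidate 9. So r4c2=9.
Step 32. [r4c1∈{4}] r4c1 has the single candidate 4 ⇒ r4c1=4.
Step 33. [r1c7∈{9}] nothing but 9 survives at r1c7. So r1c7=9.
Step 34. [r2c4∈{7}] only 7 remains possible at r2c4 ⇒ r2c4=7.
Step 35. [r3c1∈{3}] r3c1 is down to just 3 ⇒ r3c1=3.
Step 36. [r1c8∈{1}] nothing but 1 survives at r1c8, so r1c8=1.
Step 37. [r7c7∈{5}] r7c7's peers cover all but 5, so r7c7=5.
Step 38. [r3c6∈{6}] r3c6 is down to just 6, so r3c6=6.
Step 39. [r8c6∈{1}] r8c6 is down to just 1 ⇒ r8c6=1.
Step 40. [r4c3∈{2}] only 2 remains possible at r4c3, so r4c3=2.

Answer: 2 8 7 3 5 4 9 1 6 / 9 1 6 7 2 8 3 4 5 / 3 5 4 1 9 6 8 7 2 / 4 9 2 8 6 5 7 3 1 / 8 7 3 4 1 2 6 5 9 / 5 6 1 9 7 3 4 2 8 / 1 2 9 6 3 7 5 8 4 / 6 3 8 5 4 1 2 9 7 / 7 4 5 2 8 9 1 6 3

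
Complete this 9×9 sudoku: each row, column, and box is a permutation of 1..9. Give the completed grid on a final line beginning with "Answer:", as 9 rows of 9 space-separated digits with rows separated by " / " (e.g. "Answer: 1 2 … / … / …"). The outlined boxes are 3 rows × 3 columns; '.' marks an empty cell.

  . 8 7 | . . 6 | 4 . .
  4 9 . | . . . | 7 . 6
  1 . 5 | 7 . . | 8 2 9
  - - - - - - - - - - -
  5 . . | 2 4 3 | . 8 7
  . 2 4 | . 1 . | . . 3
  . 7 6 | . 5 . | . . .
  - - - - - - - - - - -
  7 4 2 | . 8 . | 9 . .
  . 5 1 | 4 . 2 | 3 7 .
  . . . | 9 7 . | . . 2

Step 1. [r2c3∈{3}] only 3 remains possible at r2c3, so r2c3=3.
Step 2. [r6c4∈{8}] only 8 remains possible at r6c4 ⇒ r6c4=8.
Step 3. [r1c8∈{1,3,5}] across col 8, 3 lands solely at r1c8. So r1c8=3.
Step 4. [r9c8∈{1,4,5,6}] across row 9, 4 lands solely at r9c8. So r9c8=4.
Step 5. [r8c1∈{6,8,9}] row 8 places 9 nowhere but r8c1. So r8c1=9.
Step 6. [r4c7∈{1,6}] 6 has one home in row 4: r4c7 ⇒ r4c7=6.
Step 7. [r7c8∈{1,5,6}] 6 has one home in col 8: r7c8 ⇒ r7c8=6.
Step 8. [r9c1∈{3,6,8}] across col 1, 6 lands solely at r9c1. So r9c1=6.
Step 9. [r2c6∈{1,5,8}] 8 has one home in row 2: r2c6. So r2c6=8.
Step 10. [r6c6∈{9}] nothing but 9 survives at r6c6, so r6c6=9.
Step 11. [r6c8∈{1}] r6c8 is down to just 1, so r6c8=1.
Step 12. [r2c8∈{5}] only 5 remains possible at r2c8 ⇒ r2c8=5.
Step 13. [r7c9∈{1,5}] across col 9, 5 lands solely at r7c9. So r7c9=5.
Step 14. [r2c4∈{1}] r2c4's peers cover all but 1 ⇒ r2c4=1.
Step 15. [r2c5∈{2}] only 2 remains possible at r2c5. So r2c5=2.
Step 16. [r7c6∈{1}] r7c6 is down to just 1, so r7c6=1.
Step 17. [r8c9∈{8}] only 8 remains possible at r8c9. So r8c9=8.
Step 18. [r8c5∈{6}] only 6 remains possible at r8c5, so r8c5=6.
Step 19. [r6c1∈{3}] r6c1's peers cover all but 3 ⇒ r6c1=3.
Step 20. [r5c6∈{7}] r5c6's peers cover all but 7, so r5c6=7.
Step 21. [r1c4∈{5}] r1c4's peers cover all but 5 ⇒ r1c4=5.
Step 22. [r5c4∈{6}] nothing but 6 survives at r5c4, so r5c4=6.
Step 23. [r9c3∈{8}] nothing but 8 survives at r9c3. So r9c3=8.
Step 24. [r9c6∈{5}] r9c6 is down to just 5 ⇒ r9c6=5.
Step 25. [r4c2∈{1}] r4c2 has the single candidate 1, so r4c2=1.
Step 26. [r7c4∈{3}] r7c4's peers cover all but 3 ⇒ r7c4=3.
Step 27. [r5c1∈{8}] nothing but 8 survives at r5c1. So r5c1=8.
Step 28. [r3c5∈{3}] r3c5's peers cover all but 3 ⇒ r3c5=3.
Step 29. [r1c9∈{1}] nothing but 1 survives at r1c9. So r1c9=1.
Step 30. [r4c3∈{9}] r4c3 is down to just 9, so r4c3=9.
Step 31. [r1c5∈{9}] nothing but 9 survives at r1c5 ⇒ r1c5=9.
Step 32. [r5c7∈{5}] r5c7 has the single candidate 5 ⇒ r5c7=5.
Step 33. [r6c7∈{2}] r6c7 has the single candidate 2, so r6c7=2.
Step 34. [r1c1∈{2}] only 2 remains possible at r1c1 ⇒ r1c1=2.
Step 35. [r5c8∈{9}] r5c8 is down to just 9, so r5c8=9.
Step 36. [r9c2∈{3}] r9c2 has the single candidate 3. So r9c2=3.
Step 37. [r3c2∈{6}] only 6 remains possible at r3c2. So r3c2=6.
Step 38. [r9c7∈{1}] nothing but 1 survives at r9c7, so r9c7=1.
Step 39. [r3c6∈{4}] only 4 remains possible at r3c6 ⇒ r3c6=4.
Step 40. [r6c9∈{4}] r6c9's peers cover all but 4 ⇒ r6c9=4.

Answer: 2 8 7 5 9 6 4 3 1 / 4 9 3 1 2 8 7 5 6 / 1 6 5 7 3 4 8 2 9 / 5 1 9 2 4 3 6 8 7 / 8 2 4 6 1 7 5 9 3 / 3 7 6 8 5 9 2 1 4 / 7 4 2 3 8 1 9 6 5 / 9 5 1 4 6 2 3 7 8 / 6 3 8 9 7 5 1 4 2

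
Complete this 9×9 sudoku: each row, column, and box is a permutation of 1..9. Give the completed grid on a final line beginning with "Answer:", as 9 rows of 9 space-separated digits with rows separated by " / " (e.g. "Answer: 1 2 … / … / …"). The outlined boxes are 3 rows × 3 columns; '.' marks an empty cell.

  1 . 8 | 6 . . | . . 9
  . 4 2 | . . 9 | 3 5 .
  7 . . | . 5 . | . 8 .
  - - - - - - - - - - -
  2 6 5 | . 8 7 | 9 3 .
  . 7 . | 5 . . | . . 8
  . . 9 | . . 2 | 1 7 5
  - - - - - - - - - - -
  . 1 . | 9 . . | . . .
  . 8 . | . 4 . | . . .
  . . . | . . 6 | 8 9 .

Step 1. [r6c2∈{3}] only 3 remains possible at r6c2 ⇒ r6c2=3.
Step 2. [r5c1∈{4}] r5c1's peers cover all but 4, so r5c1=4.
Step 3. [r4c4∈{1,4}] across row 4, 1 lands solely at r4c4. So r4c4=1.
Step 4. [r3c3∈{3,6}] box 1 places 3 nowhere but r3c3. So r3c3=3.
Step 5. [r8c8∈{1,2,6}] in col 8, 1 fits only at r8c8, so r8c8=1.
Step 6. [r5c6∈{3}] nothing but 3 survives at r5c6, so r5c6=3.
Step 7. [r9c5∈{1,2,3,7}] across row 9, 1 lands solely at r9c5 ⇒ r9c5=1.
Step 8. [r2c5∈{7}] nothing but 7 survives at r2c5. So r2c5=7.
Step 9. [r1c7∈{2,4,7}] across row 1, 7 lands solely at r1c7. So r1c7=7.
Step 10. [r9c2∈{2,5}] across col 2, 2 lands solely at r9c2. So r9c2=2.
Step 11. [r2c1∈{6}] r2c1 is down to just 6. So r2c1=6.
Step 12. [r4c9∈{4}] only 4 remains possible at r4c9. So r4c9=4.
Step 13. [r8c6∈{5}] only 5 remains possible at r8c6, so r8c6=5.
Step 14. [r7c7∈{2,4,5,6}] across col 7, 5 lands solely at r7c7. So r7c7=5.
Step 15. [r3c7∈{2,4,6}] 4 has one home in col 7: r3c7, so r3c7=4.
Step 16. [r1c8∈{2}] nothing but 2 survives at r1c8, so r1c8=2.
Step 17. [r7c1∈{3}] r7c1's peers cover all but 3. So r7c1=3.
Step 18. [r3c9∈{1,6}] r3c9 is the only open cell in row 3 admitting 6, so r3c9=6.
Step 19. [r5c8∈{6}] r5c8's peers cover all but 6, so r5c8=6.
Step 20. [r7c3∈{4,6,7}] across row 7, 6 lands solely at r7c3. So r7c3=6.
Step 21. [r7c9∈{2,7}] in row 7, 7 fits only at r7c9 ⇒ r7c9=7.
Step 22. [r8c9∈{2,3}] in col 9, 2 fits only at r8c9 ⇒ r8c9=2.
Step 23. [r8c3∈{7}] r8c3 has the single candidate 7, so r8c3=7.
Step 24. [r9c9∈{3}] r9c9 has the single candidate 3 ⇒ r9c9=3.
Step 25. [r1c2∈{5}] r1c2 has the single candidate 5. So r1c2=5.
Step 26. [r5c5∈{9}] nothing but 9 survives at r5c5. So r5c5=9.
Step 27. [r9c1∈{5}] r9c1 is down to just 5, so r9c1=5.
Step 28. [r8c1∈{9}] nothing but 9 survives at r8c1 ⇒ r8c1=9.
Step 29. [r8c7∈{6}] nothing but 6 survives at r8c7. So r8c7=6.
Step 30. [r9c3∈{4}] nothing but 4 survives at r9c3 ⇒ r9c3=4.
Step 31. [r5c7∈{2}] r5c7 has the single candidate 2 ⇒ r5c7=2.
Step 32. [r3c2∈{9}] r3c2's peers cover all but 9, so r3c2=9.
Step 33. [r7c6∈{8}] r7c6's peers cover all but 8, so r7c6=8.
Step 34. [r3c6∈{1}] r3c6's peers cover all but 1 ⇒ r3c6=1.
Step 35. [r6c4∈{4}] nothing but 4 survives at r6c4 ⇒ r6c4=4.
Step 36. [r3c4∈{2}] only 2 remains possible at r3c4, so r3c4=2.
Step 37. [r7c5∈{2}] r7c5's peers cover all but 2. So r7c5=2.
Step 38. [r2c4∈{8}] nothing but 8 survives at r2c4 ⇒ r2c4=8.
Step 39. [r8c4∈{3}] only 3 remains possible at r8c4. So r8c4=3.
Step 40. [r6c1∈{8}] only 8 remains possible at r6c1, so r6c1=8.
Step 41. [r5c3∈{1}] nothing but 1 survives at r5c3 ⇒ r5c3=1.
Step 42. [r9c4∈{7}] only 7 remains possible at r9c4 ⇒ r9c4=7.
Step 43. [r1c6∈{4}] r1c6's peers cover all but 4, so r1c6=4.
Step 44. [r7c8∈{4}] r7c8 is down to just 4 ⇒ r7c8=4.
Step 45. [r2c9∈{1}] r2c9's peers cover all but 1. So r2c9=1.
Step 46. [r6c5∈{6}] r6c5's peers cover all but 6. So r6c5=6.
Step 47. [r1c5∈{3}] nothing but 3 survives at r1c5, so r1c5=3.

Answer: 1 5 8 6 3 4 7 2 9 / 6 4 2 8 7 9 3 5 1 / 7 9 3 2 5 1 4 8 6 / 2 6 5 1 8 7 9 3 4 / 4 7 1 5 9 3 2 6 8 / 8 3 9 4 6 2 1 7 5 / 3 1 6 9 2 8 5 4 7 / 9 8 7 3 4 5 6 1 2 / 5 2 4 7 1 6 8 9 3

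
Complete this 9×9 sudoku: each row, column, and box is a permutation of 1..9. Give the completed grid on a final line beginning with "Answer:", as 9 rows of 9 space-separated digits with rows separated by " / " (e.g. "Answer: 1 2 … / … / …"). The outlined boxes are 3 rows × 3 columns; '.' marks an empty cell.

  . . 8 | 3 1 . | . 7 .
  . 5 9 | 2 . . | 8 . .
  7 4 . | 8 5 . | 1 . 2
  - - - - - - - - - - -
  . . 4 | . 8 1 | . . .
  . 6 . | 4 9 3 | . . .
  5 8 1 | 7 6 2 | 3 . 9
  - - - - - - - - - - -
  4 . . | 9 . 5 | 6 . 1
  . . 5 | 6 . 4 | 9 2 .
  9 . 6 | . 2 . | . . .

Step 1. [r7c8∈{3,8}] in row 7, 8 fits only at r7c8. So r7c8=8.
Step 2. [r5c1∈{2}] r5c1's peers cover all but 2, so r5c1=2.
Step 3. [r5c3∈{7}] r5c3 has the single candidate 7 ⇒ r5c3=7.
Step 4. [r5c7∈{5}] only 5 remains possible at r5c7. So r5c7=5.
Step 5. [r1c7∈{4}] only 4 remains possible at r1c7, so r1c7=4.
Step 6. [r9c7∈{7}] only 7 remains possible at r9c7, so r9c7=7.
Step 7. [r8c9∈{3}] nothing but 3 survives at r8c9. So r8c9=3.
Step 8. [r2c9∈{6}] r2c9's peers cover all but 6 ⇒ r2c9=6.
Step 9. [r9c2∈{1,3}] in row 9, 3 fits only at r9c2 ⇒ r9c2=3.
Step 10. [r8c5∈{7}] r8c5 is down to just 7 ⇒ r8c5=7.
Step 11. [r3c6∈{6,9}] r3c6 is the only open cell in row 3 admitting 6, so r3c6=6.
Step 12. [r9c9∈{4,5}] 4 has one home in col 9: r9c9 ⇒ r9c9=4.
Step 13. [r2c1∈{1,3}] r2c1 is the only open cell in row 2 admitting 1 ⇒ r2c1=1.
Step 14. [r7c3∈{2}] r7c3 is down to just 2 ⇒ r7c3=2.
Step 15. [r3c3∈{3}] r3c3 has the single candidate 3. So r3c3=3.
Step 16. [r3c8∈{9}] r3c8's peers cover all but 9, so r3c8=9.
Step 17. [r4c1∈{3}] r4c1's peers cover all but 3, so r4c1=3.
Step 18. [r5c8∈{1}] r5c8 is down to just 1, so r5c8=1.
Step 19. [r4c9∈{7}] nothing but 7 survives at r4c9, so r4c9=7.
Step 20. [r4c7∈{2}] nothing but 2 survives at r4c7. So r4c7=2.
Step 21. [r4c2∈{9}] r4c2 is down to just 9 ⇒ r4c2=9.
Step 22. [r7c5∈{3}] r7c5 is down to just 3. So r7c5=3.
Step 23. [r5c9∈{8}] r5c9 has the single candidate 8. So r5c9=8.
Step 24. [r2c5∈{4}] nothing but 4 survives at r2c5 ⇒ r2c5=4.
Step 25. [r8c2∈{1}] r8c2's peers cover all but 1, so r8c2=1.
Step 26. [r1c1∈{6}] nothing but 6 survives at r1c1, so r1c1=6.
Step 27. [r4c8∈{6}] r4c8 has the single candidate 6 ⇒ r4c8=6.
Step 28. [r2c8∈{3}] only 3 remains possible at r2c8, so r2c8=3.
Step 29. [r9c8∈{5}] r9c8's peers cover all but 5 ⇒ r9c8=5.
Step 30. [r8c1∈{8}] r8c1 is down to just 8 ⇒ r8c1=8.
Step 31. [r7c2∈{7}] r7c2's peers cover all but 7, so r7c2=7.
Step 32. [r1c9∈{5}] r1c9 has the single candidate 5 ⇒ r1c9=5.
Step 33. [r4c4∈{5}] only 5 remains possible at r4c4 ⇒ r4c4=5.
Step 34. [r1c6∈{9}] only 9 remains possible at r1c6. So r1c6=9.
Step 35. [r9c4∈{1}] r9c4's peers cover all but 1. So r9c4=1.
Step 36. [r6c8∈{4}] r6c8 has the single candidate 4. So r6c8=4.
Step 37. [r1c2∈{2}] only 2 remains possible at r1c2. So r1c2=2.
Step 38. [r9c6∈{8}] r9c6 has the single candidate 8. So r9c6=8.
Step 39. [r2c6∈{7}] nothing but 7 survives at r2c6, so r2c6=7.

Answer: 6 2 8 3 1 9 4 7 5 / 1 5 9 2 4 7 8 3 6 / 7 4 3 8 5 6 1 9 2 / 3 9 4 5 8 1 2 6 7 / 2 6 7 4 9 3 5 1 8 / 5 8 1 7 6 2 3 4 9 / 4 7 2 9 3 5 6 8 1 / 8 1 5 6 7 4 9 2 3 / 9 3 6 1 2 8 7 5 4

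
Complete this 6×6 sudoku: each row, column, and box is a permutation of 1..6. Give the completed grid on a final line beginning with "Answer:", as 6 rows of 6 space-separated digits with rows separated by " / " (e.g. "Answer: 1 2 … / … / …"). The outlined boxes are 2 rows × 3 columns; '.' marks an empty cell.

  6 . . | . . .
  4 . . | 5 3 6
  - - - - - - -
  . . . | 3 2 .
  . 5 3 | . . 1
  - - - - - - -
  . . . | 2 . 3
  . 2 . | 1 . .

Step 1. [r2c2∈{1}] r2c2 is down to just 1. So r2c2=1.
Step 2. [r1c3∈{2,5}] row 1 places 5 nowhere but r1c3, so r1c3=5.
Step 3. [r1c4∈{4}] r1c4's peers cover all but 4, so r1c4=4.
Step 4. [r4c5∈{4,6}] row 4 places 4 nowhere but r4c5 ⇒ r4c5=4.
Step 5. [r6c6∈{4,5}] col 6 places 4 nowhere but r6c6, so r6c6=4.
Step 6. [r6c3∈{6}] r6c3's peers cover all but 6, so r6c3=6.
Step 7. [r6c5∈{5}] r6c5's peers cover all but 5, so r6c5=5.
Step 8. [r3c1∈{1}] r3c1 has the single candidate 1, so r3c1=1.
Step 9. [r3c3∈{4}] r3c3's peers cover all but 4. So r3c3=4.
Step 10. [r1c5∈{1}] r1c5 is down to just 1, so r1c5=1.
Step 11. [r5c5∈{6}] r5c5 is down to just 6 ⇒ r5c5=6.
Step 12. [r4c4∈{6}] nothing but 6 survives at r4c4. So r4c4=6.
Step 13. [r5c2∈{4}] nothing but 4 survives at r5c2, so r5c2=4.
Step 14. [r6c1∈{3}] r6c1's peers cover all but 3. So r6c1=3.
Step 15. [r3c2∈{6}] nothing but 6 survives at r3c2, so r3c2=6.
Step 16. [r2c3∈{2}] r2c3's peers cover all but 2, so r2c3=2.
Step 17. [r1c6∈{2}] r1c6 has the single candidate 2, so r1c6=2.
Step 18. [r3c6∈{5}] only 5 remains possible at r3c6 ⇒ r3c6=5.
Step 19. [r1c2∈{3}] only 3 remains possible at r1c2 ⇒ r1c2=3.
Step 20. [r5c3∈{1}] only 1 remains possible at r5c3. So r5c3=1.
Step 21. [r5c1∈{5}] r5c1 is down to just 5, so r5c1=5.
Step 22. [r4c1∈{2}] only 2 remains possible at r4c1. So r4c1=2.

Answer: 6 3 5 4 1 2 / 4 1 2 5 3 6 / 1 6 4 3 2 5 / 2 5 3 6 4 1 / 5 4 1 2 6 3 / 3 2 6 1 5 4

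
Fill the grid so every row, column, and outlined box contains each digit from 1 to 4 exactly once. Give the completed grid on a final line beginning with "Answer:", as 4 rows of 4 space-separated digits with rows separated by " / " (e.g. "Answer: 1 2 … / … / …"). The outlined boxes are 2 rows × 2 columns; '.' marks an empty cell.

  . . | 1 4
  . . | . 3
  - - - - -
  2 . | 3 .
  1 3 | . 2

Step 1. [r2c2∈{1,2,4}] in row 2, 1 fits only at r2c2 ⇒ r2c2=1.
Step 2. [r3c4∈{1}] r3c4 is down to just 1 ⇒ r3c4=1.
Step 3. [r2c1∈{4}] only 4 remains possible at r2c1, so r2c1=4.
Step 4. [r2c3∈{2}] only 2 remains possible at r2c3. So r2c3=2.
Step 5. [r4c3∈{4}] only 4 remains possible at r4c3, so r4c3=4.
Step 6. [r3c2∈{4}] r3c2's peers cover all but 4. So r3c2=4.
Step 7. [r1c2∈{2}] r1c2 has the single candidate 2, so r1c2=2.
Step 8. [r1c1∈{3}] r1c1 is down to just 3. So r1c1=3.

Answer: 3 2 1 4 / 4 1 2 3 / 2 4 3 1 / 1 3 4 2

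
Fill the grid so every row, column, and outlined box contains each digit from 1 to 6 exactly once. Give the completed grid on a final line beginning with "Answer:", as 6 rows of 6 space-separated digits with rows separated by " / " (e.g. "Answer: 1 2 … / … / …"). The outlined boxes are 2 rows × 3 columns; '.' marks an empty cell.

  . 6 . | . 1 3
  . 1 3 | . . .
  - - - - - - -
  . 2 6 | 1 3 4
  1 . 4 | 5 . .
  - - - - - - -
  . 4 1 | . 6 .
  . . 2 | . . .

Step 1. [r6c2∈{3,5}] r6c2 is the only open cell in col 2 admitting 5 ⇒ r6c2=5.
Step 2. [r2c5∈{2,4,5}] r2c5 is the only open cell in col 5 admitting 5. So r2c5=5.
Step 3. [r2c4∈{2,4,6}] across col 4, 6 lands solely at r2c4 ⇒ r2c4=6.
Step 4. [r2c6∈{2}] r2c6 is down to just 2. So r2c6=2.
Step 5. [r1c1∈{2,4,5}] 2 has one home in row 1: r1c1 ⇒ r1c1=2.
Step 6. [r5c1∈{3}] r5c1's peers cover all but 3, so r5c1=3.
Step 7. [r1c4∈{4}] only 4 remains possible at r1c4 ⇒ r1c4=4.
Step 8. [r6c1∈{6}] nothing but 6 survives at r6c1, so r6c1=6.
Step 9. [r4c6∈{6}] r4c6 has the single candidate 6. So r4c6=6.
Step 10. [r5c6∈{5}] r5c6 is down to just 5, so r5c6=5.
Step 11. [r6c5∈{4}] nothing but 4 survives at r6c5. So r6c5=4.
Step 12. [r6c4∈{3}] nothing but 3 survives at r6c4, so r6c4=3.
Step 13. [r3c1∈{5}] r3c1's peers cover all but 5, so r3c1=5.
Step 14. [r4c2∈{3}] only 3 remains possible at r4c2 ⇒ r4c2=3.
Step 15. [r6c6∈{1}] r6c6 has the single candidate 1, so r6c6=1.
Step 16. [r2c1∈{4}] only 4 remains possible at r2c1 ⇒ r2c1=4.
Step 17. [r1c3∈{5}] r1c3's peers cover all but 5 ⇒ r1c3=5.
Step 18. [r4c5∈{2}] r4c5's peers cover all but 2 ⇒ r4c5=2.
Step 19. [r5c4∈{2}] r5c4 is down to just 2 ⇒ r5c4=2.

Answer: 2 6 5 4 1 3 / 4 1 3 6 5 2 / 5 2 6 1 3 4 / 1 3 4 5 2 6 / 3 4 1 2 6 5 / 6 5 2 3 4 1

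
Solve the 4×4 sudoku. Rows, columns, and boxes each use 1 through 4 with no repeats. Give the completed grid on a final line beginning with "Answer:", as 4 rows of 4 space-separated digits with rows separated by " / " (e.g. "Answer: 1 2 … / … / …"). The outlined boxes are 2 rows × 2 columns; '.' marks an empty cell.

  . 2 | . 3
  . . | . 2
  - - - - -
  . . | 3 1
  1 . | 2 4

Step 1. [r1c1∈{4}] r1c1 has the single candidate 4 ⇒ r1c1=4.
Step 2. [r2c2∈{1,3}] across col 2, 1 lands solely at r2c2 ⇒ r2c2=1.
Step 3. [r2c1∈{3}] r2c1 is down to just 3. So r2c1=3.
Step 4. [r3c1∈{2}] r3c1 is down to just 2 ⇒ r3c1=2.
Step 5. [r4c2∈{3}] nothing but 3 survives at r4c2, so r4c2=3.
Step 6. [r1c3∈{1}] r1c3 has the single candidate 1. So r1c3=1.
Step 7. [r2c3∈{4}] only 4 remains possible at r2c3, so r2c3=4.
Step 8. [r3c2∈{4}] only 4 remains possible at r3c2, so r3c2=4.

Answer: 4 2 1 3 / 3 1 4 2 / 2 4 3 1 / 1 3 2 4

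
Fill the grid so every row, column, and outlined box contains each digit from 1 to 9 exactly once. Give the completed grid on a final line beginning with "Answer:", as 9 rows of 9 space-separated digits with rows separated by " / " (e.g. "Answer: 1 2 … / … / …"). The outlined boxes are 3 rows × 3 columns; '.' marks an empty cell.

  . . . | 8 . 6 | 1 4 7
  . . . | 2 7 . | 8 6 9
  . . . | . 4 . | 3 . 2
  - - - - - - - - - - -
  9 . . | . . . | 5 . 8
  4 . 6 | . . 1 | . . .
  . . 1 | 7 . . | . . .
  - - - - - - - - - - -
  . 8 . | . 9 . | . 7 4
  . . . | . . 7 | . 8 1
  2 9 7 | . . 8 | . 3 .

Step 1. [r9c7∈{6}] r9c7's peers cover all but 6, so r9c7=6.
Step 2. [r3c4∈{1,5,9}] r3c4 is the only open cell in box 2 admitting 1, so r3c4=1.
Step 3. [r5c4∈{3,5,9}] r5c4 is the only open cell in col 4 admitting 9 ⇒ r5c4=9.
Step 4. [r5c8∈{2}] nothing but 2 survives at r5c8 ⇒ r5c8=2.
Step 5. [r2c2∈{1,3,4,5}] in col 2, 1 fits only at r2c2, so r2c2=1.
Step 6. [r8c2∈{3,4,5,6}] 4 has one home in col 2: r8c2 ⇒ r8c2=4.
Step 7. [r4c2∈{2,3,7}] in row 4, 7 fits only at r4c2. So r4c2=7.
Step 8. [r6c1∈{3,5,8}] 8 has one home in box 4: r6c1 ⇒ r6c1=8.
Step 9. [r3c8∈{5}] r3c8's peers cover all but 5 ⇒ r3c8=5.
Step 10. [r1c3∈{2,3,5,9}] across row 1, 9 lands solely at r1c3 ⇒ r1c3=9.
Step 11. [r4c3∈{2,3}] col 3 places 2 nowhere but r4c3. So r4c3=2.
Step 12. [r7c1∈{1,3,5,6}] r7c1 is the only open cell in row 7 admitting 1 ⇒ r7c1=1.
Step 13. [r8c1∈{3,5,6}] in box 7, 6 fits only at r8c1 ⇒ r8c1=6.
Step 14. [r5c9∈{3}] nothing but 3 survives at r5c9, so r5c9=3.
Step 15. [r6c2∈{3,5}] in box 4, 3 fits only at r6c2 ⇒ r6c2=3.
Step 16. [r7c4∈{3,5,6}] 6 has one home in row 7: r7c4 ⇒ r7c4=6.
Step 17. [r8c7∈{2,9}] in row 8, 9 fits only at r8c7 ⇒ r8c7=9.
Step 18. [r8c5∈{2,3,5}] in row 8, 2 fits only at r8c5, so r8c5=2.
Step 19. [r2c3∈{3,4,5}] in row 2, 4 fits only at r2c3 ⇒ r2c3=4.
Step 20. [r6c6∈{2,4,5}] 2 has one home in row 6: r6c6 ⇒ r6c6=2.
Step 21. [r6c5∈{5,6}] row 6 places 5 nowhere but r6c5 ⇒ r6c5=5.
Step 22. [r2c6∈{3,5}] box 2 places 5 nowhere but r2c6, so r2c6=5.
Step 23. [r7c6∈{3}] r7c6's peers cover all but 3 ⇒ r7c6=3.
Step 24. [r4c4∈{3,4}] r4c4 is the only open cell in col 4 admitting 3 ⇒ r4c4=3.
Step 25. [r8c4∈{5}] r8c4 is down to just 5 ⇒ r8c4=5.
Step 26. [r1c1∈{3,5}] 5 has one home in col 1: r1c1 ⇒ r1c1=5.
Step 27. [r2c1∈{3}] only 3 remains possible at r2c1, so r2c1=3.
Step 28. [r6c8∈{9}] only 9 remains possible at r6c8 ⇒ r6c8=9.
Step 29. [r5c2∈{5}] nothing but 5 survives at r5c2, so r5c2=5.
Step 30. [r5c5∈{8}] nothing but 8 survives at r5c5, so r5c5=8.
Step 31. [r1c2∈{2}] only 2 remains possible at r1c2. So r1c2=2.
Step 32. [r6c7∈{4}] nothing but 4 survives at r6c7, so r6c7=4.
Step 33. [r1c5∈{3}] nothing but 3 survives at r1c5, so r1c5=3.
Step 34. [r3c3∈{8}] r3c3's peers cover all but 8, so r3c3=8.
Step 35. [r7c7∈{2}] r7c7 is down to just 2, so r7c7=2.
Step 36. [r9c4∈{4}] r9c4 has the single candidate 4, so r9c4=4.
Step 37. [r7c3∈{5}] r7c3 has the single candidate 5, so r7c3=5.
Step 38. [r8c3∈{3}] r8c3's peers cover all but 3. So r8c3=3.
Step 39. [r3c6∈{9}] r3c6 is down to just 9, so r3c6=9.
Step 40. [r9c9∈{5}] only 5 remains possible at r9c9, so r9c9=5.
Step 41. [r4c8∈{1}] r4c8 is down to just 1 ⇒ r4c8=1.
Step 42. [r5c7∈{7}] r5c7's peers cover all but 7 ⇒ r5c7=7.
Step 43. [r3c1∈{7}] r3c1 is down to just 7 ⇒ r3c1=7.
Step 44. [r3c2∈{6}] only 6 remains possible at r3c2 ⇒ r3c2=6.
Step 45. [r4c5∈{6}] r4c5 is down to just 6 ⇒ r4c5=6.
Step 46. [r4c6∈{4}] r4c6 has the single candidate 4, so r4c6=4.
Step 47. [r6c9∈{6}] only 6 remains possible at r6c9. So r6c9=6.
Step 48. [r9c5∈{1}] r9c5's peers cover all but 1, so r9c5=1.

Answer: 5 2 9 8 3 6 1 4 7 / 3 1 4 2 7 5 8 6 9 / 7 6 8 1 4 9 3 5 2 / 9 7 2 3 6 4 5 1 8 / 4 5 6 9 8 1 7 2 3 / 8 3 1 7 5 2 4 9 6 / 1 8 5 6 9 3 2 7 4 / 6 4 3 5 2 7 9 8 1 / 2 9 7 4 1 8 6 3 5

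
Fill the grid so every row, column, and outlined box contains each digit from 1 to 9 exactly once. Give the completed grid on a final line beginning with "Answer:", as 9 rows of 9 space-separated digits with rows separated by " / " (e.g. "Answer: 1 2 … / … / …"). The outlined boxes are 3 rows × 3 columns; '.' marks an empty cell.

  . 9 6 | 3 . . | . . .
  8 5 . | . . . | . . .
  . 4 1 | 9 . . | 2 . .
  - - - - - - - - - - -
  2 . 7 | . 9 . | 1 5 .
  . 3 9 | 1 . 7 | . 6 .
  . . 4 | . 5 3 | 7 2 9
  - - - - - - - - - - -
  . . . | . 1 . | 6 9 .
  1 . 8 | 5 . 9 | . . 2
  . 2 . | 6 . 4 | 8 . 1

Step 1. [r7c9∈{3,4,5,7}] in box 9, 5 fits only at r7c9. So r7c9=5.
Step 2. [r5c7∈{4}] r5c7 has the single candidate 4 ⇒ r5c7=4.
Step 3. [r1c1∈{7}] nothing but 7 survives at r1c1, so r1c1=7.
Step 4. [r6c4∈{8}] r6c4 has the single candidate 8. So r6c4=8.
Step 5. [r3c1∈{3}] r3c1's peers cover all but 3. So r3c1=3.
Step 6. [r8c7∈{3}] r8c7's peers cover all but 3. So r8c7=3.
Step 7. [r8c5∈{7}] nothing but 7 survives at r8c5, so r8c5=7.
Step 8. [r2c4∈{2,4,7}] 7 has one home in col 4: r2c4. So r2c4=7.
Step 9. [r7c6∈{2,8}] in row 7, 8 fits only at r7c6, so r7c6=8.
Step 10. [r3c9∈{6,7,8}] col 9 places 7 nowhere but r3c9. So r3c9=7.
Step 11. [r2c9∈{3,4,6}] r2c9 is the only open cell in col 9 admitting 6 ⇒ r2c9=6.
Step 12. [r1c9∈{4,8}] 4 has one home in col 9: r1c9 ⇒ r1c9=4.
Step 13. [r3c8∈{8}] r3c8 has the single candidate 8 ⇒ r3c8=8.
Step 14. [r5c5∈{2}] r5c5 has the single candidate 2 ⇒ r5c5=2.
Step 15. [r1c6∈{1,2,5}] 2 has one home in row 1: r1c6 ⇒ r1c6=2.
Step 16. [r6c1∈{6}] r6c1 has the single candidate 6, so r6c1=6.
Step 17. [r9c3∈{3,5}] col 3 places 5 nowhere but r9c3 ⇒ r9c3=5.
Step 18. [r4c9∈{3,8}] in row 4, 3 fits only at r4c9. So r4c9=3.
Step 19. [r2c6∈{1}] r2c6 has the single candidate 1 ⇒ r2c6=1.
Step 20. [r4c6∈{6}] only 6 remains possible at r4c6, so r4c6=6.
Step 21. [r2c3∈{2}] r2c3's peers cover all but 2, so r2c3=2.
Step 22. [r1c8∈{1}] r1c8's peers cover all but 1. So r1c8=1.
Step 23. [r1c5∈{8}] r1c5 is down to just 8, so r1c5=8.
Step 24. [r7c3∈{3}] r7c3 is down to just 3, so r7c3=3.
Step 25. [r4c2∈{8}] only 8 remains possible at r4c2. So r4c2=8.
Step 26. [r8c2∈{6}] r8c2's peers cover all but 6. So r8c2=6.
Step 27. [r4c4∈{4}] r4c4's peers cover all but 4, so r4c4=4.
Step 28. [r5c9∈{8}] r5c9 has the single candidate 8. So r5c9=8.
Step 29. [r9c1∈{9}] nothing but 9 survives at r9c1, so r9c1=9.
Step 30. [r9c5∈{3}] r9c5 has the single candidate 3. So r9c5=3.
Step 31. [r2c5∈{4}] r2c5's peers cover all but 4, so r2c5=4.
Step 32. [r7c1∈{4}] r7c1's peers cover all but 4, so r7c1=4.
Step 33. [r8c8∈{4}] r8c8 has the single candidate 4. So r8c8=4.
Step 34. [r7c4∈{2}] nothing but 2 survives at r7c4. So r7c4=2.
Step 35. [r2c8∈{3}] r2c8's peers cover all but 3. So r2c8=3.
Step 36. [r6c2∈{1}] r6c2 has the single candidate 1 ⇒ r6c2=1.
Step 37. [r5c1∈{5}] only 5 remains possible at r5c1, so r5c1=5.
Step 38. [r3c5∈{6}] r3c5 has the single candidate 6, so r3c5=6.
Step 39. [r9c8∈{7}] nothing but 7 survives at r9c8. So r9c8=7.
Step 40. [r7c2∈{7}] r7c2 is down to just 7 ⇒ r7c2=7.
Step 41. [r1c7∈{5}] r1c7 has the single candidate 5, so r1c7=5.
Step 42. [r2c7∈{9}] r2c7 is down to just 9. So r2c7=9.
Step 43. [r3c6∈{5}] r3c6 has the single candidate 5 ⇒ r3c6=5.

Answer: 7 9 6 3 8 2 5 1 4 / 8 5 2 7 4 1 9 3 6 / 3 4 1 9 6 5 2 8 7 / 2 8 7 4 9 6 1 5 3 / 5 3 9 1 2 7 4 6 8 / 6 1 4 8 5 3 7 2 9 / 4 7 3 2 1 8 6 9 5 / 1 6 8 5 7 9 3 4 2 / 9 2 5 6 3 4 8 7 1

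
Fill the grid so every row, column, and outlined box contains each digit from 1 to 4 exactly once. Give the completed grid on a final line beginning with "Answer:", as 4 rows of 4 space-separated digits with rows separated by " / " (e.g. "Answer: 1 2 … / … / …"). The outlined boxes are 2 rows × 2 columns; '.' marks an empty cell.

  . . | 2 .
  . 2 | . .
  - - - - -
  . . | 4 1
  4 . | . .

Step 1. [r3c2∈{3}] r3c2's peers cover all but 3. So r3c2=3.
Step 2. [r2c4∈{3,4}] 4 has one home in row 2: r2c4 ⇒ r2c4=4.
Step 3. [r1c4∈{3}] r1c4 is down to just 3, so r1c4=3.
Step 4. [r1c1∈{1}] r1c1 has the single candidate 1, so r1c1=1.
Step 5. [r2c3∈{1}] r2c3 is down to just 1 ⇒ r2c3=1.
Step 6. [r4c2∈{1}] only 1 remains possible at r4c2. So r4c2=1.
Step 7. [r1c2∈{4}] r1c2's peers cover all but 4, so r1c2=4.
Step 8. [r3c1∈{2}] only 2 remains possible at r3c1, so r3c1=2.
Step 9. [r4c4∈{2}] r4c4 is down to just 2. So r4c4=2.
Step 10. [r2c1∈{3}] r2c1's peers cover all but 3, so r2c1=3.
Step 11. [r4c3∈{3}] r4c3 is down to just 3, so r4c3=3.

Answer: 1 4 2 3 / 3 2 1 4 / 2 3 4 1 / 4 1 3 2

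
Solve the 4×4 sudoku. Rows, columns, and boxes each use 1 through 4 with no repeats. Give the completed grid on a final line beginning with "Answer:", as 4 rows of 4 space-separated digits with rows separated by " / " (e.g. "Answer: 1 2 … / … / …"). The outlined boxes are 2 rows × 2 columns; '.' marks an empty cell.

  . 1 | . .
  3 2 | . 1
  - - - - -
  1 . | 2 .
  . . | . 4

Step 1. [r3c4∈{3}] nothing but 3 survives at r3c4. So r3c4=3.
Step 2. [r1c3∈{3,4}] row 1 places 3 nowhere but r1c3. So r1c3=3.
Step 3. [r4c3∈{1}] r4c3's peers cover all but 1 ⇒ r4c3=1.
Step 4. [r3c2∈{4}] only 4 remains possible at r3c2. So r3c2=4.
Step 5. [r4c1∈{2}] only 2 remains possible at r4c1 ⇒ r4c1=2.
Step 6. [r1c1∈{4}] r1c1 is down to just 4 ⇒ r1c1=4.
Step 7. [r4c2∈{3}] r4c2 is down to just 3. So r4c2=3.
Step 8. [r2c3∈{4}] r2c3's peers cover all but 4 ⇒ r2c3=4.
Step 9. [r1c4∈{2}] r1c4 has the single candidate 2. So r1c4=2.

Answer: 4 1 3 2 / 3 2 4 1 / 1 4 2 3 / 2 3 1 4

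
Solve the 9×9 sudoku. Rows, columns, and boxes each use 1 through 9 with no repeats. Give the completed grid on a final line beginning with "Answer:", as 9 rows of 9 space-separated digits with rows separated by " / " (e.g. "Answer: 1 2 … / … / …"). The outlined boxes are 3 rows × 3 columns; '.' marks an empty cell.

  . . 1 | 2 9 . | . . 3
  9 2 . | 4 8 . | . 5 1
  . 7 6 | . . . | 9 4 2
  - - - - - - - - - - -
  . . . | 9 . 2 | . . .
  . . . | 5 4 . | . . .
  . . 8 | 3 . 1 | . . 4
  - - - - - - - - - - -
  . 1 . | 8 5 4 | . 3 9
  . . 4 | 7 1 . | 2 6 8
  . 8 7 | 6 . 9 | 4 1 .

Step 1. [r4c3∈{3,5}] across col 3, 5 lands solely at r4c3. So r4c3=5.
Step 2. [r7c7∈{7}] nothing but 7 survives at r7c7 ⇒ r7c7=7.
Step 3. [r2c7∈{6}] nothing but 6 survives at r2c7, so r2c7=6.
Step 4. [r8c6∈{3}] r8c6 is down to just 3 ⇒ r8c6=3.
Step 5. [r9c1∈{2,3,5}] in row 9, 3 fits only at r9c1, so r9c1=3.
Step 6. [r1c8∈{7,8}] across box 3, 7 lands solely at r1c8, so r1c8=7.
Step 7. [r5c3∈{2,3,9}] across col 3, 9 lands solely at r5c3, so r5c3=9.
Step 8. [r6c2∈{6}] only 6 remains possible at r6c2 ⇒ r6c2=6.
Step 9. [r5c6∈{6,7,8}] r5c6 is the only open cell in col 6 admitting 8, so r5c6=8.
Step 10. [r8c1∈{5}] only 5 remains possible at r8c1. So r8c1=5.
Step 11. [r5c2∈{3}] nothing but 3 survives at r5c2 ⇒ r5c2=3.
Step 12. [r5c9∈{6,7}] in row 5, 6 fits only at r5c9 ⇒ r5c9=6.
Step 13. [r5c1∈{1,2,7}] 7 has one home in row 5: r5c1 ⇒ r5c1=7.
Step 14. [r4c7∈{1,3,8}] across row 4, 3 lands solely at r4c7. So r4c7=3.
Step 15. [r1c2∈{4,5}] 5 has one home in col 2: r1c2, so r1c2=5.
Step 16. [r1c1∈{4,8}] 4 has one home in row 1: r1c1. So r1c1=4.
Step 17. [r6c1∈{2}] r6c1 is down to just 2 ⇒ r6c1=2.
Step 18. [r6c5∈{7}] only 7 remains possible at r6c5, so r6c5=7.
Step 19. [r6c8∈{9}] r6c8's peers cover all but 9. So r6c8=9.
Step 20. [r4c1∈{1}] only 1 remains possible at r4c1, so r4c1=1.
Step 21. [r7c3∈{2}] r7c3 is down to just 2 ⇒ r7c3=2.
Step 22. [r1c7∈{8}] r1c7's peers cover all but 8. So r1c7=8.
Step 23. [r4c2∈{4}] nothing but 4 survives at r4c2 ⇒ r4c2=4.
Step 24. [r1c6∈{6}] only 6 remains possible at r1c6, so r1c6=6.
Step 25. [r9c9∈{5}] r9c9 has the single candidate 5, so r9c9=5.
Step 26. [r3c4∈{1}] only 1 remains possible at r3c4, so r3c4=1.
Step 27. [r2c6∈{7}] r2c6's peers cover all but 7, so r2c6=7.
Step 28. [r3c5∈{3}] nothing but 3 survives at r3c5, so r3c5=3.
Step 29. [r6c7∈{5}] r6c7 has the single candidate 5 ⇒ r6c7=5.
Step 30. [r9c5∈{2}] nothing but 2 survives at r9c5, so r9c5=2.
Step 31. [r3c1∈{8}] nothing but 8 survives at r3c1. So r3c1=8.
Step 32. [r4c8∈{8}] only 8 remains possible at r4c8. So r4c8=8.
Step 33. [r8c2∈{9}] r8c2's peers cover all but 9 ⇒ r8c2=9.
Step 34. [r5c7∈{1}] r5c7 is down to just 1, so r5c7=1.
Step 35. [r4c5∈{6}] only 6 remains possible at r4c5 ⇒ r4c5=6.
Step 36. [r5c8∈{2}] nothing but 2 survives at r5c8. So r5c8=2.
Step 37. [r3c6∈{5}] r3c6's peers cover all but 5. So r3c6=5.
Step 38. [r2c3∈{3}] nothing but 3 survives at r2c3, so r2c3=3.
Step 39. [r7c1∈{6}] r7c1 has the single candidate 6. So r7c1=6.
Step 40. [r4c9∈{7}] r4c9's peers cover all but 7, so r4c9=7.

Answer: 4 5 1 2 9 6 8 7 3 / 9 2 3 4 8 7 6 5 1 / 8 7 6 1 3 5 9 4 2 / 1 4 5 9 6 2 3 8 7 / 7 3 9 5 4 8 1 2 6 / 2 6 8 3 7 1 5 9 4 / 6 1 2 8 5 4 7 3 9 / 5 9 4 7 1 3 2 6 8 / 3 8 7 6 2 9 4 1 5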